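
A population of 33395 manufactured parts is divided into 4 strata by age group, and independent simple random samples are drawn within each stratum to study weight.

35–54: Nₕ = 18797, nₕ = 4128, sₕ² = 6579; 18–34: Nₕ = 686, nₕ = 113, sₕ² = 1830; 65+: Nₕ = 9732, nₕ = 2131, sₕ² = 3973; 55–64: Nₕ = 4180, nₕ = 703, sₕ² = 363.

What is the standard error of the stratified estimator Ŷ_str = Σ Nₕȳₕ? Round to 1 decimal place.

Var(Ŷ_str) = Σₕ Nₕ²(1 − fₕ)sₕ²/nₕ.
35–54: 18797²·(1 − 4128/18797)·6579/4128 = 4.3944978 × 10^8.
18–34: 686²·(1 − 113/686)·1830/113 = 6.3657765 × 10^6.
65+: 9732²·(1 − 2131/9732)·3973/2131 = 1.3791387 × 10^8.
55–64: 4180²·(1 − 703/4180)·363/703 = 7.5046816 × 10^6.
Sum = 5.9123411 × 10^8.
SE = √(5.9123411 × 10^8) = 24315.3.

24315.3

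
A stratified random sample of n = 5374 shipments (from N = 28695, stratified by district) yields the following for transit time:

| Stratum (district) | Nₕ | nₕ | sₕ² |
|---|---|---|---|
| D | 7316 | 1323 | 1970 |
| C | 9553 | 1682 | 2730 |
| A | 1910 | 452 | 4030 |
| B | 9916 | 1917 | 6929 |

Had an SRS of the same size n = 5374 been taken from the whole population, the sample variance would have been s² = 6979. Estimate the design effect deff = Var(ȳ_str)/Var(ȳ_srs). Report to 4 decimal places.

0.5740

Var(ȳ_str) = Σ Wₕ²(1−fₕ)sₕ²/nₕ with Wₕ = Nₕ/28695:
  D: (7316/28695)²·(1−1323/7316)·1970/1323 = 0.07928881
  C: (9553/28695)²·(1−1682/9553)·2730/1682 = 0.14821559
  A: (1910/28695)²·(1−452/1910)·4030/452 = 0.030154008
  B: (9916/28695)²·(1−1917/9916)·6929/1917 = 0.34818351
  → Var(ȳ_str) = 0.60584192.
Var(ȳ_srs) = (1 − 5374/28695)·6979/5374 = 1.0554471.
deff = 0.60584192 / 1.0554471 = 0.5740.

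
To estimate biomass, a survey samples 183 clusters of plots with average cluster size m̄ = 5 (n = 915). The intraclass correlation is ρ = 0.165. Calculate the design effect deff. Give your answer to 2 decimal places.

1.66

deff = 1 + (5 − 1)·0.165 = 1 + 0.66 = 1.66.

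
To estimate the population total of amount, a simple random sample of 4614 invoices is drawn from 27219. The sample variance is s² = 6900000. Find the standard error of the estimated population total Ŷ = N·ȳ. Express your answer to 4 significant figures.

959200

Var(Ŷ) = N²·Var(ȳ) = N²·(1 − n/N)·s²/n.
f = 4614/27219 = 0.16951394; Var(ȳ) = 0.83048606·6900000/4614 = 1241.9492.
Var(Ŷ) = 27219² · 1241.9492 = 9.2012782 × 10^11.
SE(Ŷ) = √(9.2012782 × 10^11) = 959200.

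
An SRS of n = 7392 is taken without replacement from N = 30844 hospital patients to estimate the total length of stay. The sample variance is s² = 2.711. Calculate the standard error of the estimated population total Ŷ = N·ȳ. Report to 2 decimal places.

Var(Ŷ) = N²·Var(ȳ) = N²·(1 − n/N)·s²/n.
f = 7392/30844 = 0.23965763; Var(ȳ) = 0.76034237·2.711/7392 = 2.7885392 × 10^-4.
Var(Ŷ) = 30844² · (2.7885392 × 10^-4) = 265288.33.
SE(Ŷ) = √(265288.33) = 515.06.

515.06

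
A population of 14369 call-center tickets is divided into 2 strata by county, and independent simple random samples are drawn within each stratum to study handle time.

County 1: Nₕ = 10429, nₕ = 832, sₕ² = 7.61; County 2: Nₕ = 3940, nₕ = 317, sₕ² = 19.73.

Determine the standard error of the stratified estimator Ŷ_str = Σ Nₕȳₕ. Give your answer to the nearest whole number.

1343

Var(Ŷ_str) = Σₕ Nₕ²(1 − fₕ)sₕ²/nₕ.
County 1: 10429²·(1 − 832/10429)·7.61/832 = 915460.25.
County 2: 3940²·(1 − 317/3940)·19.73/317 = 888448.75.
Sum = 1.803909 × 10^6.
SE = √(1.803909 × 10^6) = 1343.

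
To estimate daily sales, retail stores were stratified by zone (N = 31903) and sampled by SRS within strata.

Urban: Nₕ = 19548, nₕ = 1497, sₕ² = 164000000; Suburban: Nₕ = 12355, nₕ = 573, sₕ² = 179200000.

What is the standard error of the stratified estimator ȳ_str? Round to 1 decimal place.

Var(ȳ_str) = Σₕ Wₕ²(1 − fₕ)sₕ²/nₕ with Wₕ = Nₕ/N, N = 31903.
Urban: Wₕ = 0.61273234; term = 0.61273234²·(1 − 0.07658072)·164000000/1497 = 37980.668.
Suburban: Wₕ = 0.38726766; term = 0.38726766²·(1 − 0.04637798)·179200000/573 = 44728.27.
Sum = 82708.938.
SE = √(82708.938) = 287.6.

287.6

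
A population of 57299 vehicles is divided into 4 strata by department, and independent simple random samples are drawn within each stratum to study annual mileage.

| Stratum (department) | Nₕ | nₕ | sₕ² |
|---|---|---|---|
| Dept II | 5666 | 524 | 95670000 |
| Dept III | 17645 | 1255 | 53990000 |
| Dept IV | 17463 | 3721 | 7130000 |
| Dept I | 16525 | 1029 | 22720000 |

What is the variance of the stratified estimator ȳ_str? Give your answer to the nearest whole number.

Var(ȳ_str) = Σₕ Wₕ²(1 − fₕ)sₕ²/nₕ with Wₕ = Nₕ/N, N = 57299.
Dept II: Wₕ = 0.09888480; term = 0.09888480²·(1 − 0.09248147)·95670000/524 = 1620.1642.
Dept III: Wₕ = 0.30794604; term = 0.30794604²·(1 − 0.07112496)·53990000/1255 = 3789.4496.
Dept IV: Wₕ = 0.30476972; term = 0.30476972²·(1 − 0.21307908)·7130000/3721 = 140.05692.
Dept I: Wₕ = 0.28839945; term = 0.28839945²·(1 − 0.06226929)·22720000/1029 = 1722.1063.
Sum = 7271.777.

7272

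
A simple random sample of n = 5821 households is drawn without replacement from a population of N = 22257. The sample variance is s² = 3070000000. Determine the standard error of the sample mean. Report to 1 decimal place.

Under SRS without replacement, Var(ȳ) = (1 − f)·s²/n with f = n/N = 5821/22257 = 0.26153570.
Var(ȳ) = (1 − 0.26153570)·3070000000/5821 = 0.73846430·527400.79 = 389466.66.
SE(ȳ) = √(389466.66) = 624.1.

624.1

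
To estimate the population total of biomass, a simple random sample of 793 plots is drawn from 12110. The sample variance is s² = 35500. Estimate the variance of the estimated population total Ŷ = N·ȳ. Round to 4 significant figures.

Var(Ŷ) = N²·Var(ȳ) = N²·(1 − n/N)·s²/n.
f = 793/12110 = 0.06548307; Var(ȳ) = 0.93451693·35500/793 = 41.835247.
Var(Ŷ) = 12110² · 41.835247 = 6.1352268 × 10^9.

6.135 × 10^9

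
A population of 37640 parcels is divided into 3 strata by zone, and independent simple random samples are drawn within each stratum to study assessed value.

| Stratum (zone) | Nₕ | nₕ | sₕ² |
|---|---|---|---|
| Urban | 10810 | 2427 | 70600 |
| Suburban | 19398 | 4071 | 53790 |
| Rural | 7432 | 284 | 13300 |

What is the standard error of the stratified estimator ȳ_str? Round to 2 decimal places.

Var(ȳ_str) = Σₕ Wₕ²(1 − fₕ)sₕ²/nₕ with Wₕ = Nₕ/N, N = 37640.
Urban: Wₕ = 0.28719447; term = 0.28719447²·(1 − 0.22451434)·70600/2427 = 1.8606336.
Suburban: Wₕ = 0.51535600; term = 0.51535600²·(1 − 0.20986700)·53790/4071 = 2.7727794.
Rural: Wₕ = 0.19744952; term = 0.19744952²·(1 − 0.03821313)·13300/284 = 1.7559992.
Sum = 6.3894122.
SE = √(6.3894122) = 2.53.

2.53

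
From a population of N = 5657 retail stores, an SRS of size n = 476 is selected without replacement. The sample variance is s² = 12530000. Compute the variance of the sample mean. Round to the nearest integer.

24109

Under SRS without replacement, Var(ȳ) = (1 − f)·s²/n with f = n/N = 476/5657 = 0.08414354.
Var(ȳ) = (1 − 0.08414354)·12530000/476 = 0.91585646·26323.529 = 24108.574.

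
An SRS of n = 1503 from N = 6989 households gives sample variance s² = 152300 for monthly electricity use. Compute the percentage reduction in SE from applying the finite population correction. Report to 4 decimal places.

11.4027

f = n/N = 1503/6989 = 0.21505222.
SE_no-fpc = √(s²/n) = 10.066314; SE_fpc = √((1−f)s²/n) = 8.91848.
Ratio = √(1−f) = 0.88597278. Reduction = 100·(1 − 0.88597278) = 11.4027%.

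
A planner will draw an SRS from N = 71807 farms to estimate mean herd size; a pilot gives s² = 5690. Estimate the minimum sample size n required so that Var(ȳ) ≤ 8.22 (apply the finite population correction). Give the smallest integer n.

Without fpc, n₀ = s²/D = 5690/8.22 = 692.2141.
With fpc, (1 − n/N)·s²/n ≤ D requires n ≥ n₀/(1 + n₀/N) = 692.2141/(1 + 692.2141/71807) = 685.6049.
Rounding up, n = 686.

686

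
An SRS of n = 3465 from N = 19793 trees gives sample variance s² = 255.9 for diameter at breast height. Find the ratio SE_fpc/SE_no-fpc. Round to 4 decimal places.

f = n/N = 3465/19793 = 0.17506189.
SE_no-fpc = √(s²/n) = 0.27175874; SE_fpc = √((1−f)s²/n) = 0.24682788.
Ratio = √(1−f) = 0.90826104.

0.9083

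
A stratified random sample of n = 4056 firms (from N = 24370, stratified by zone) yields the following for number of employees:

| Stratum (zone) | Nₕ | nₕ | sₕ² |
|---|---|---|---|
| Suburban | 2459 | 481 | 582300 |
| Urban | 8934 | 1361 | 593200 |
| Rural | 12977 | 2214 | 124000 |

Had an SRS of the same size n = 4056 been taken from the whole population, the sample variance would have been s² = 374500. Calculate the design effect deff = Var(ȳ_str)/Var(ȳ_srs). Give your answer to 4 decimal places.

0.9451

Var(ȳ_str) = Σ Wₕ²(1−fₕ)sₕ²/nₕ with Wₕ = Nₕ/24370:
  Suburban: (2459/24370)²·(1−481/2459)·582300/481 = 9.9146063
  Urban: (8934/24370)²·(1−1361/8934)·593200/1361 = 49.653042
  Rural: (12977/24370)²·(1−2214/12977)·124000/2214 = 13.171664
  → Var(ȳ_str) = 72.739312.
Var(ȳ_srs) = (1 − 4056/24370)·374500/4056 = 76.965092.
deff = 72.739312 / 76.965092 = 0.9451.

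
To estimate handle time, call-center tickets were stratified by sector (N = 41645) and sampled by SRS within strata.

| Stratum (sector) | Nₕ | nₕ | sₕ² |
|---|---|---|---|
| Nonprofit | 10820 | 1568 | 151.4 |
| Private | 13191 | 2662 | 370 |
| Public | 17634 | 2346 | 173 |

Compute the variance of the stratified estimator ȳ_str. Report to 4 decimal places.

Var(ȳ_str) = Σₕ Wₕ²(1 − fₕ)sₕ²/nₕ with Wₕ = Nₕ/N, N = 41645.
Nonprofit: Wₕ = 0.25981510; term = 0.25981510²·(1 − 0.14491682)·151.4/1568 = 0.0055733584.
Private: Wₕ = 0.31674871; term = 0.31674871²·(1 − 0.20180426)·370/2662 = 0.011130964.
Public: Wₕ = 0.42343619; term = 0.42343619²·(1 − 0.13303845)·173/2346 = 0.011462883.
Sum = 0.028167205.

0.0282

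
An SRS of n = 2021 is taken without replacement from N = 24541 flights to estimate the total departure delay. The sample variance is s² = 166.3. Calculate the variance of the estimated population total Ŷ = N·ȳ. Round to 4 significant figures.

Var(Ŷ) = N²·Var(ȳ) = N²·(1 − n/N)·s²/n.
f = 2021/24541 = 0.08235198; Var(ȳ) = 0.91764802·166.3/2021 = 0.075509582.
Var(Ŷ) = 24541² · 0.075509582 = 4.5476452 × 10^7.

4.548 × 10^7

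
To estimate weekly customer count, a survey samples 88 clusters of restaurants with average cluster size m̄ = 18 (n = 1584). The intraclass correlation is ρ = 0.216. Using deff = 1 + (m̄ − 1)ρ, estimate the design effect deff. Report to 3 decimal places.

4.672

deff = 1 + (18 − 1)·0.216 = 1 + 3.672 = 4.672.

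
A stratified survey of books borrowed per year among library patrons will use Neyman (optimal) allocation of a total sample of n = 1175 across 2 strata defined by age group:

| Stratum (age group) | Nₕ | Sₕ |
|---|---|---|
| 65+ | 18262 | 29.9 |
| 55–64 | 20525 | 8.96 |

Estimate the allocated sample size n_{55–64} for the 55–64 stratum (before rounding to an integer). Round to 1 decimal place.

Neyman allocation: nₕ = n·NₕSₕ / Σⱼ NⱼSⱼ.
Σ NⱼSⱼ = 18262·29.9 + 20525·8.96 = 729937.8.
n_{55–64} = 1175·20525·8.96 / 729937.8 = 296.0.

296.0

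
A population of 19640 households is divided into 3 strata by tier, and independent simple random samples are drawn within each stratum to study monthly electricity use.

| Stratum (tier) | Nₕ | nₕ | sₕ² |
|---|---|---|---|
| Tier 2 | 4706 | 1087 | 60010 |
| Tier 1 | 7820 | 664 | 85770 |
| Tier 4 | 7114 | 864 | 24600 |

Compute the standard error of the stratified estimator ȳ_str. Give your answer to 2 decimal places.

4.95

Var(ȳ_str) = Σₕ Wₕ²(1 − fₕ)sₕ²/nₕ with Wₕ = Nₕ/N, N = 19640.
Tier 2: Wₕ = 0.23961303; term = 0.23961303²·(1 − 0.23098173)·60010/1087 = 2.4375393.
Tier 1: Wₕ = 0.39816701; term = 0.39816701²·(1 − 0.08491049)·85770/664 = 18.739649.
Tier 4: Wₕ = 0.36221996; term = 0.36221996²·(1 − 0.12145066)·24600/864 = 3.2819524.
Sum = 24.459141.
SE = √(24.459141) = 4.95.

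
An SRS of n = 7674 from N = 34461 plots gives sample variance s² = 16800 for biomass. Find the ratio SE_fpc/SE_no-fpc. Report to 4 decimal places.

0.8817

f = n/N = 7674/34461 = 0.22268652.
SE_no-fpc = √(s²/n) = 1.479598; SE_fpc = √((1−f)s²/n) = 1.3044933.
Ratio = √(1−f) = 0.88165384.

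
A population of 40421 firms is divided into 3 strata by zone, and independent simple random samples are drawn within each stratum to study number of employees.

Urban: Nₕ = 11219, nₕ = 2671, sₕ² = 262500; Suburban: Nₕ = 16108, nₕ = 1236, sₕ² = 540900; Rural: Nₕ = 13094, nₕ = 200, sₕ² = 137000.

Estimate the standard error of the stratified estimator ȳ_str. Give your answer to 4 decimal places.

11.8624

Var(ȳ_str) = Σₕ Wₕ²(1 − fₕ)sₕ²/nₕ with Wₕ = Nₕ/N, N = 40421.
Urban: Wₕ = 0.27755375; term = 0.27755375²·(1 − 0.23807826)·262500/2671 = 5.7684612.
Suburban: Wₕ = 0.39850573; term = 0.39850573²·(1 − 0.07673206)·540900/1236 = 64.164587.
Rural: Wₕ = 0.32394053; term = 0.32394053²·(1 − 0.01527417)·137000/200 = 70.784223.
Sum = 140.71727.
SE = √(140.71727) = 11.8624.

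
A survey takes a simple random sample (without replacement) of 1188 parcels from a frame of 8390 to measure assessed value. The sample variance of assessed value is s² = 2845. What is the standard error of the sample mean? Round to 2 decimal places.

1.43

Under SRS without replacement, Var(ȳ) = (1 − f)·s²/n with f = n/N = 1188/8390 = 0.14159714.
Var(ȳ) = (1 − 0.14159714)·2845/1188 = 0.85840286·2.3947811 = 2.055687.
SE(ȳ) = √(2.055687) = 1.43.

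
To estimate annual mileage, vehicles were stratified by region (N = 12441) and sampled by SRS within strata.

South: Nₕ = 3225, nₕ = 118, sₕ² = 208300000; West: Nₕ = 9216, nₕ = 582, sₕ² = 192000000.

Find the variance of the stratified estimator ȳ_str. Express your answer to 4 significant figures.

283900

Var(ȳ_str) = Σₕ Wₕ²(1 − fₕ)sₕ²/nₕ with Wₕ = Nₕ/N, N = 12441.
South: Wₕ = 0.25922354; term = 0.25922354²·(1 − 0.03658915)·208300000/118 = 114279.32.
West: Wₕ = 0.74077646; term = 0.74077646²·(1 − 0.06315104)·192000000/582 = 169598.57.
Sum = 283877.89.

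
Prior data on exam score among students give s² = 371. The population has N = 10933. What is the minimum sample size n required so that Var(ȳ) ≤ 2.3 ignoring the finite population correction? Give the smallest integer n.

Without fpc, n₀ = s²/D = 371/2.3 = 161.3043.
Rounding up, n = 162.

162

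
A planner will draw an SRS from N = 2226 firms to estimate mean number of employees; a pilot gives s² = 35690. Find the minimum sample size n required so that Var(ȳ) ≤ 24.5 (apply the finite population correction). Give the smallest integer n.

881

Without fpc, n₀ = s²/D = 35690/24.5 = 1456.7347.
With fpc, (1 − n/N)·s²/n ≤ D requires n ≥ n₀/(1 + n₀/N) = 1456.7347/(1 + 1456.7347/2226) = 880.5118.
Rounding up, n = 881.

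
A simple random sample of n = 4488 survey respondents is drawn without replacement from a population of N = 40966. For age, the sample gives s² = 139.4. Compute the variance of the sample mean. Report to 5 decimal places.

0.02766

Under SRS without replacement, Var(ȳ) = (1 − f)·s²/n with f = n/N = 4488/40966 = 0.10955426.
Var(ȳ) = (1 − 0.10955426)·139.4/4488 = 0.89044574·0.031060606 = 0.027657784.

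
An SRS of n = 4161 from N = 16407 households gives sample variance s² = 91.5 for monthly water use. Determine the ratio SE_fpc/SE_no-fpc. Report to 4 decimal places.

0.8639

f = n/N = 4161/16407 = 0.25361126.
SE_no-fpc = √(s²/n) = 0.14828994; SE_fpc = √((1−f)s²/n) = 0.1281133.
Ratio = √(1−f) = 0.86393792.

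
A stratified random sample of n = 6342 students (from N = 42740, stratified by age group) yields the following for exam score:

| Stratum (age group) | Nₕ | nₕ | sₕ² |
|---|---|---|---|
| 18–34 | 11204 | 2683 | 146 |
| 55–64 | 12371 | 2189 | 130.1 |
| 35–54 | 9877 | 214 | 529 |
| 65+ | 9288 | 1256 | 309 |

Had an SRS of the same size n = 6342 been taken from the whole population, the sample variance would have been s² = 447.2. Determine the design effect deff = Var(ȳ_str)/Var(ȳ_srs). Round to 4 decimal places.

Var(ȳ_str) = Σ Wₕ²(1−fₕ)sₕ²/nₕ with Wₕ = Nₕ/42740:
  18–34: (11204/42740)²·(1−2683/11204)·146/2683 = 0.0028439818
  55–64: (12371/42740)²·(1−2189/12371)·130.1/2189 = 0.0040982684
  35–54: (9877/42740)²·(1−214/9877)·529/214 = 0.12915461
  65+: (9288/42740)²·(1−1256/9288)·309/1256 = 0.010047215
  → Var(ȳ_str) = 0.14614408.
Var(ȳ_srs) = (1 − 6342/42740)·447.2/6342 = 0.060050767.
deff = 0.14614408 / 0.060050767 = 2.4337.

2.4337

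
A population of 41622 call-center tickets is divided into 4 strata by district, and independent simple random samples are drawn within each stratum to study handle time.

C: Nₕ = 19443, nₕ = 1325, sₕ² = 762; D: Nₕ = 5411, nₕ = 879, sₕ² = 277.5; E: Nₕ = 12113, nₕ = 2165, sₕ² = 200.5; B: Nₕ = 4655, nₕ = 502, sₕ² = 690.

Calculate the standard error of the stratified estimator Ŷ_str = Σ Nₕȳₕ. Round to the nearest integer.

15750

Var(Ŷ_str) = Σₕ Nₕ²(1 − fₕ)sₕ²/nₕ.
C: 19443²·(1 − 1325/19443)·762/1325 = 2.0258749 × 10^8.
D: 5411²·(1 − 879/5411)·277.5/879 = 7.7417929 × 10^6.
E: 12113²·(1 − 2165/12113)·200.5/2165 = 1.115948 × 10^7.
B: 4655²·(1 − 502/4655)·690/502 = 2.6572168 × 10^7.
Sum = 2.4806093 × 10^8.
SE = √(2.4806093 × 10^8) = 15750.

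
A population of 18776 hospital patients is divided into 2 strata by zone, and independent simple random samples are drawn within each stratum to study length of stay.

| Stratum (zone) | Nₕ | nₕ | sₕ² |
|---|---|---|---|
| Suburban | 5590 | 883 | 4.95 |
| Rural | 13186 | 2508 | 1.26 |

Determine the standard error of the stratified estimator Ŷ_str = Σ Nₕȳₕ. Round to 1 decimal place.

Var(Ŷ_str) = Σₕ Nₕ²(1 − fₕ)sₕ²/nₕ.
Suburban: 5590²·(1 − 883/5590)·4.95/883 = 147502.88.
Rural: 13186²·(1 − 2508/13186)·1.26/2508 = 70736.896.
Sum = 218239.78.
SE = √(218239.78) = 467.2.

467.2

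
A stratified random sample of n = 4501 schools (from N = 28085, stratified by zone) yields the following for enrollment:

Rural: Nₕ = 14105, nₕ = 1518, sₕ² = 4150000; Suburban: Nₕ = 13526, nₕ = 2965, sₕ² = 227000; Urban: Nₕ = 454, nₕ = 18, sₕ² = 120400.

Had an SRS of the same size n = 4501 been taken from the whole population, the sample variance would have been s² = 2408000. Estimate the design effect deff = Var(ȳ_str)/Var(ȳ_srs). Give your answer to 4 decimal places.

Var(ȳ_str) = Σ Wₕ²(1−fₕ)sₕ²/nₕ with Wₕ = Nₕ/28085:
  Rural: (14105/28085)²·(1−1518/14105)·4150000/1518 = 615.35083
  Suburban: (13526/28085)²·(1−2965/13526)·227000/2965 = 13.865219
  Urban: (454/28085)²·(1−18/454)·120400/18 = 1.678601
  → Var(ȳ_str) = 630.89465.
Var(ȳ_srs) = (1 − 4501/28085)·2408000/4501 = 449.25251.
deff = 630.89465 / 449.25251 = 1.4043.

1.4043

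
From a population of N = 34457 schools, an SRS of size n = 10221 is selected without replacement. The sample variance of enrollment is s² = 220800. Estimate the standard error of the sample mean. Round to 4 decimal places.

Under SRS without replacement, Var(ȳ) = (1 − f)·s²/n with f = n/N = 10221/34457 = 0.29663058.
Var(ȳ) = (1 − 0.29663058)·220800/10221 = 0.70336942·21.602583 = 15.194596.
SE(ȳ) = √(15.194596) = 3.8980.

3.8980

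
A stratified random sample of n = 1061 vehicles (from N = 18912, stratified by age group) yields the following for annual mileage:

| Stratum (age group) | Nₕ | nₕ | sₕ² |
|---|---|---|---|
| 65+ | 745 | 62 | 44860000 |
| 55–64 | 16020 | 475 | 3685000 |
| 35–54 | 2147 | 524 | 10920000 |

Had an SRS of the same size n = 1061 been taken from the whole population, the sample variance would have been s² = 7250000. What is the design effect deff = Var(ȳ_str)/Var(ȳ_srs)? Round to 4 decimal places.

1.0286

Var(ȳ_str) = Σ Wₕ²(1−fₕ)sₕ²/nₕ with Wₕ = Nₕ/18912:
  65+: (745/18912)²·(1−62/745)·44860000/62 = 1029.3656
  55–64: (16020/18912)²·(1−475/16020)·3685000/475 = 5401.5973
  35–54: (2147/18912)²·(1−524/2147)·10920000/524 = 203.03317
  → Var(ȳ_str) = 6633.9961.
Var(ȳ_srs) = (1 − 1061/18912)·7250000/1061 = 6449.8218.
deff = 6633.9961 / 6449.8218 = 1.0286.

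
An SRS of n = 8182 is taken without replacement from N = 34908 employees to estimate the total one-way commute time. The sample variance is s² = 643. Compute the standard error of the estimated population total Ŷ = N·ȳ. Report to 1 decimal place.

8562.6

Var(Ŷ) = N²·Var(ȳ) = N²·(1 − n/N)·s²/n.
f = 8182/34908 = 0.23438753; Var(ȳ) = 0.76561247·643/8182 = 0.060167296.
Var(Ŷ) = 34908² · 0.060167296 = 7.3317969 × 10^7.
SE(Ŷ) = √(7.3317969 × 10^7) = 8562.6.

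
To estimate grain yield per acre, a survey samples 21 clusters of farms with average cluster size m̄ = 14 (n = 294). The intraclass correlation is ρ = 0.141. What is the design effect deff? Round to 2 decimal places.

2.83

deff = 1 + (14 − 1)·0.141 = 1 + 1.833 = 2.833.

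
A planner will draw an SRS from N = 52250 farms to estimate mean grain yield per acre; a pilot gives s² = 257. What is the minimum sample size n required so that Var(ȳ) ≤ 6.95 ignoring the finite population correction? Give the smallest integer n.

Without fpc, n₀ = s²/D = 257/6.95 = 36.9784.
Rounding up, n = 37.

37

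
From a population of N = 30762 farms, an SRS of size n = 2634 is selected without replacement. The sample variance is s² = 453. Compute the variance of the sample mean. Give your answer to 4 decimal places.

0.1573

Under SRS without replacement, Var(ȳ) = (1 − f)·s²/n with f = n/N = 2634/30762 = 0.08562512.
Var(ȳ) = (1 − 0.08562512)·453/2634 = 0.91437488·0.17198178 = 0.15725582.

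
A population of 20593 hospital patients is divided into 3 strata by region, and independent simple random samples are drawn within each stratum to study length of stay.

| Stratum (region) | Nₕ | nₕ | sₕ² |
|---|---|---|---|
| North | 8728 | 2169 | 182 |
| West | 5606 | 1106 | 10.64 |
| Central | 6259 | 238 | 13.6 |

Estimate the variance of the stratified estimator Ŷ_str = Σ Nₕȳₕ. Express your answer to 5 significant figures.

7.1997 × 10^6

Var(Ŷ_str) = Σₕ Nₕ²(1 − fₕ)sₕ²/nₕ.
North: 8728²·(1 − 2169/8728)·182/2169 = 4.8035709 × 10^6.
West: 5606²·(1 − 1106/5606)·10.64/1106 = 242690.13.
Central: 6259²·(1 − 238/6259)·13.6/238 = 2.1534537 × 10^6.
Sum = 7.1997147 × 10^6.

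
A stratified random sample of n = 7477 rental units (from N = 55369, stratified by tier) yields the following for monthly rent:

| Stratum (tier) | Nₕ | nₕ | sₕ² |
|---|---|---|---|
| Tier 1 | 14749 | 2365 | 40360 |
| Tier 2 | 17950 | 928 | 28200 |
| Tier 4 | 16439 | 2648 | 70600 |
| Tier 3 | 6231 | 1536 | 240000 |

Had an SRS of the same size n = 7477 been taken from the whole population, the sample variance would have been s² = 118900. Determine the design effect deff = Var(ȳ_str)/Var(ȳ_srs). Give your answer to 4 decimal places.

Var(ȳ_str) = Σ Wₕ²(1−fₕ)sₕ²/nₕ with Wₕ = Nₕ/55369:
  Tier 1: (14749/55369)²·(1−2365/14749)·40360/2365 = 1.0167406
  Tier 2: (17950/55369)²·(1−928/17950)·28200/928 = 3.0286062
  Tier 4: (16439/55369)²·(1−2648/16439)·70600/2648 = 1.9716259
  Tier 3: (6231/55369)²·(1−1536/6231)·240000/1536 = 1.4910081
  → Var(ȳ_str) = 7.5079808.
Var(ȳ_srs) = (1 − 7477/55369)·118900/7477 = 13.754689.
deff = 7.5079808 / 13.754689 = 0.5458.

0.5458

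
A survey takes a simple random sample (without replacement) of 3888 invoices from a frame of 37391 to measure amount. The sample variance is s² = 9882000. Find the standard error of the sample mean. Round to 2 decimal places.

47.72

Under SRS without replacement, Var(ȳ) = (1 − f)·s²/n with f = n/N = 3888/37391 = 0.10398224.
Var(ȳ) = (1 − 0.10398224)·9882000/3888 = 0.89601776·2541.6667 = 2277.3785.
SE(ȳ) = √(2277.3785) = 47.72.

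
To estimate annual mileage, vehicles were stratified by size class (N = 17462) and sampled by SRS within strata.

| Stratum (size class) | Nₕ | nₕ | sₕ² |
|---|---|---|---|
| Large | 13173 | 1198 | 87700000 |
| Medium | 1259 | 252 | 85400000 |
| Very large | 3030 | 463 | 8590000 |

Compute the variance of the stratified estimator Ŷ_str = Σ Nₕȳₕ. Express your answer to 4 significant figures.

Var(Ŷ_str) = Σₕ Nₕ²(1 − fₕ)sₕ²/nₕ.
Large: 13173²·(1 − 1198/13173)·87700000/1198 = 1.1547899 × 10^13.
Medium: 1259²·(1 − 252/1259)·85400000/252 = 4.2964774 × 10^11.
Very large: 3030²·(1 − 463/3030)·8590000/463 = 1.4430476 × 10^11.
Sum = 1.2121852 × 10^13.

1.212 × 10^13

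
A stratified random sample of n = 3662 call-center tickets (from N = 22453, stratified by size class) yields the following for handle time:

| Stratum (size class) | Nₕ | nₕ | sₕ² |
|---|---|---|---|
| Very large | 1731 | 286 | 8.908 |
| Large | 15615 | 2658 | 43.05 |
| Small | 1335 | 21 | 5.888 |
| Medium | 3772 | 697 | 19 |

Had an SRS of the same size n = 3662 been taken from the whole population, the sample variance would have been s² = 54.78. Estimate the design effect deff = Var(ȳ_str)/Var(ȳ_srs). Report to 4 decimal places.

Var(ȳ_str) = Σ Wₕ²(1−fₕ)sₕ²/nₕ with Wₕ = Nₕ/22453:
  Very large: (1731/22453)²·(1−286/1731)·8.908/286 = 1.5453624 × 10^-4
  Large: (15615/22453)²·(1−2658/15615)·43.05/2658 = 0.0065000377
  Small: (1335/22453)²·(1−21/1335)·5.888/21 = 9.7561032 × 10^-4
  Medium: (3772/22453)²·(1−697/3772)·19/697 = 6.271752 × 10^-4
  → Var(ȳ_str) = 0.0082573595.
Var(ȳ_srs) = (1 − 3662/22453)·54.78/3662 = 0.012519276.
deff = 0.0082573595 / 0.012519276 = 0.6596.

0.6596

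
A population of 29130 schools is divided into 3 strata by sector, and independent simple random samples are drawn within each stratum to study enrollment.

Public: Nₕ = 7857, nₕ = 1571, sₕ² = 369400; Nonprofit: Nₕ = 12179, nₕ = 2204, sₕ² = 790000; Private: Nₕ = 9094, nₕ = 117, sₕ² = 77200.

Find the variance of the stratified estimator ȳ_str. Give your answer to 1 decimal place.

128.5

Var(ȳ_str) = Σₕ Wₕ²(1 − fₕ)sₕ²/nₕ with Wₕ = Nₕ/N, N = 29130.
Public: Wₕ = 0.26972194; term = 0.26972194²·(1 − 0.19994909)·369400/1571 = 13.685821.
Nonprofit: Wₕ = 0.41809131; term = 0.41809131²·(1 − 0.18096724)·790000/2204 = 51.316741.
Private: Wₕ = 0.31218675; term = 0.31218675²·(1 − 0.01286563)·77200/117 = 63.47996.
Sum = 128.48252.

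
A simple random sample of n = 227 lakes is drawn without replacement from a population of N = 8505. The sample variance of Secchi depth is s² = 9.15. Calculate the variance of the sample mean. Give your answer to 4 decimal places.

Under SRS without replacement, Var(ȳ) = (1 − f)·s²/n with f = n/N = 227/8505 = 0.02669018.
Var(ȳ) = (1 − 0.02669018)·9.15/227 = 0.97330982·0.04030837 = 0.039232532.

0.0392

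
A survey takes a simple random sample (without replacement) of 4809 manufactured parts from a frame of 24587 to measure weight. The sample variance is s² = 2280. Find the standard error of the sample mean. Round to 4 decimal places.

0.6176

Under SRS without replacement, Var(ȳ) = (1 − f)·s²/n with f = n/N = 4809/24587 = 0.19559117.
Var(ȳ) = (1 − 0.19559117)·2280/4809 = 0.80440883·0.47411104 = 0.38137911.
SE(ȳ) = √(0.38137911) = 0.6176.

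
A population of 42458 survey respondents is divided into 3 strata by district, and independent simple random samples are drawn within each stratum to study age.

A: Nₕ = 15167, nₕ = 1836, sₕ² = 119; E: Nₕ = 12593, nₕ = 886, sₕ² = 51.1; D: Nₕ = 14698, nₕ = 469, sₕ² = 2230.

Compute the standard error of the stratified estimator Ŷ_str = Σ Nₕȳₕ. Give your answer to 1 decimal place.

Var(Ŷ_str) = Σₕ Nₕ²(1 − fₕ)sₕ²/nₕ.
A: 15167²·(1 − 1836/15167)·119/1836 = 1.310499 × 10^7.
E: 12593²·(1 − 886/12593)·51.1/886 = 8.5028007 × 10^6.
D: 14698²·(1 − 469/14698)·2230/469 = 9.9440808 × 10^8.
Sum = 1.0160159 × 10^9.
SE = √(1.0160159 × 10^9) = 31875.0.

31875.0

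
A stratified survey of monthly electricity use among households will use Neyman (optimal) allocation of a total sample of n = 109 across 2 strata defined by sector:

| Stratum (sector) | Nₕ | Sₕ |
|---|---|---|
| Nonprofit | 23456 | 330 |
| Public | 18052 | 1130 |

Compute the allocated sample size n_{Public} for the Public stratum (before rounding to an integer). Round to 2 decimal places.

79.02

Neyman allocation: nₕ = n·NₕSₕ / Σⱼ NⱼSⱼ.
Σ NⱼSⱼ = 23456·330 + 18052·1130 = 2.813924 × 10^7.
n_{Public} = 109·18052·1130 / (2.813924 × 10^7) = 79.02.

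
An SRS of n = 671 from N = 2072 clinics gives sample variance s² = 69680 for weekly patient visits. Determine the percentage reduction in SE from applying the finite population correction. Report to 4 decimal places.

f = n/N = 671/2072 = 0.32384170.
SE_no-fpc = √(s²/n) = 10.190437; SE_fpc = √((1−f)s²/n) = 8.3794787.
Ratio = √(1−f) = 0.82228845. Reduction = 100·(1 − 0.82228845) = 17.7712%.

17.7712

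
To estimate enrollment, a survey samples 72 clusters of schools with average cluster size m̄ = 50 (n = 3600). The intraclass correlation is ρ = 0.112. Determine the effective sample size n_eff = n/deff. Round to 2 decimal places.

deff = 1 + (50 − 1)·0.112 = 1 + 5.488 = 6.488.
n_eff = 3600 / 6.488 = 554.87.

554.87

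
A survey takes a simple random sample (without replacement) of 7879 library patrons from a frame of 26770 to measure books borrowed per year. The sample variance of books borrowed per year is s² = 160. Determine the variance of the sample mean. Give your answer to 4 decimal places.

Under SRS without replacement, Var(ȳ) = (1 − f)·s²/n with f = n/N = 7879/26770 = 0.29432200.
Var(ȳ) = (1 − 0.29432200)·160/7879 = 0.70567800·0.020307146 = 0.014330306.

0.0143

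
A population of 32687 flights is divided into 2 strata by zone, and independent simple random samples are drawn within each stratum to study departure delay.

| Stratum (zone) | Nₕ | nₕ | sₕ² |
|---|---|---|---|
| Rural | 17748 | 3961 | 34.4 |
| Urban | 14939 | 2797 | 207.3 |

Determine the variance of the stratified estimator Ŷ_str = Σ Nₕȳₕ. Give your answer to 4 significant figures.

1.557 × 10^7

Var(Ŷ_str) = Σₕ Nₕ²(1 − fₕ)sₕ²/nₕ.
Rural: 17748²·(1 − 3961/17748)·34.4/3961 = 2.1250678 × 10^6.
Urban: 14939²·(1 − 2797/14939)·207.3/2797 = 1.3443693 × 10^7.
Sum = 1.5568761 × 10^7.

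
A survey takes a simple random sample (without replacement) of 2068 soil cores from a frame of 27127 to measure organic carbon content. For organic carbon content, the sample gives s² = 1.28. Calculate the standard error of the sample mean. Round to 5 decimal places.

Under SRS without replacement, Var(ȳ) = (1 − f)·s²/n with f = n/N = 2068/27127 = 0.07623401.
Var(ȳ) = (1 − 0.07623401)·1.28/2068 = 0.92376599·6.1895551 × 10^-4 = 5.7177005 × 10^-4.
SE(ȳ) = √(5.7177005 × 10^-4) = 0.02391.

0.02391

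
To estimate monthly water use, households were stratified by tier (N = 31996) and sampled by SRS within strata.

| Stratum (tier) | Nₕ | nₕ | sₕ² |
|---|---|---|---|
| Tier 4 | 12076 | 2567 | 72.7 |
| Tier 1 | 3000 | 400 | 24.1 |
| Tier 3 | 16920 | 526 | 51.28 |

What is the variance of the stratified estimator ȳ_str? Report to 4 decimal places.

Var(ȳ_str) = Σₕ Wₕ²(1 − fₕ)sₕ²/nₕ with Wₕ = Nₕ/N, N = 31996.
Tier 4: Wₕ = 0.37742218; term = 0.37742218²·(1 − 0.21257039)·72.7/2567 = 0.0031766921.
Tier 1: Wₕ = 0.09376172; term = 0.09376172²·(1 − 0.13333333)·24.1/400 = 4.590503 × 10^-4.
Tier 3: Wₕ = 0.52881610; term = 0.52881610²·(1 − 0.03108747)·51.28/526 = 0.026415339.
Sum = 0.030051081.

0.0301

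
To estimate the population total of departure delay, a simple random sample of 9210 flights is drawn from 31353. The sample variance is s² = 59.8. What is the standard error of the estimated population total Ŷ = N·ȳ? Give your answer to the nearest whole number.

Var(Ŷ) = N²·Var(ȳ) = N²·(1 − n/N)·s²/n.
f = 9210/31353 = 0.29375179; Var(ȳ) = 0.70624821·59.8/9210 = 0.004585629.
Var(Ŷ) = 31353² · 0.004585629 = 4.507722 × 10^6.
SE(Ŷ) = √(4.507722 × 10^6) = 2123.

2123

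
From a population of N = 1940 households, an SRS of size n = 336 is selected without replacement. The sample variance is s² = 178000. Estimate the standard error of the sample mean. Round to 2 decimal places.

Under SRS without replacement, Var(ȳ) = (1 − f)·s²/n with f = n/N = 336/1940 = 0.17319588.
Var(ȳ) = (1 − 0.17319588)·178000/336 = 0.82680412·529.7619 = 438.00933.
SE(ȳ) = √(438.00933) = 20.93.

20.93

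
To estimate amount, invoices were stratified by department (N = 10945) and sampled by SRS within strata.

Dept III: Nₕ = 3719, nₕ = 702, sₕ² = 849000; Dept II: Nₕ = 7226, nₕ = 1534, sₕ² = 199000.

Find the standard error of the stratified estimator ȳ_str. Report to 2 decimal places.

Var(ȳ_str) = Σₕ Wₕ²(1 − fₕ)sₕ²/nₕ with Wₕ = Nₕ/N, N = 10945.
Dept III: Wₕ = 0.33978986; term = 0.33978986²·(1 − 0.18876042)·849000/702 = 113.27669.
Dept II: Wₕ = 0.66021014; term = 0.66021014²·(1 − 0.21228896)·199000/1534 = 44.540905.
Sum = 157.8176.
SE = √(157.8176) = 12.56.

12.56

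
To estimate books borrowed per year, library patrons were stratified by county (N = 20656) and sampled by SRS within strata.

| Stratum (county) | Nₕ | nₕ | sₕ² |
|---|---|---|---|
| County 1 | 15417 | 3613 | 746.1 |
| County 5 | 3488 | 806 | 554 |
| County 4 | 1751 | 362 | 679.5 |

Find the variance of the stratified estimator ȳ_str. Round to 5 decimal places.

0.11385

Var(ȳ_str) = Σₕ Wₕ²(1 − fₕ)sₕ²/nₕ with Wₕ = Nₕ/N, N = 20656.
County 1: Wₕ = 0.74636909; term = 0.74636909²·(1 − 0.23435169)·746.1/3613 = 0.088077647.
County 5: Wₕ = 0.16886135; term = 0.16886135²·(1 − 0.23107798)·554/806 = 0.015070148.
County 4: Wₕ = 0.08476956; term = 0.08476956²·(1 − 0.20673901)·679.5/362 = 0.010699829.
Sum = 0.11384762.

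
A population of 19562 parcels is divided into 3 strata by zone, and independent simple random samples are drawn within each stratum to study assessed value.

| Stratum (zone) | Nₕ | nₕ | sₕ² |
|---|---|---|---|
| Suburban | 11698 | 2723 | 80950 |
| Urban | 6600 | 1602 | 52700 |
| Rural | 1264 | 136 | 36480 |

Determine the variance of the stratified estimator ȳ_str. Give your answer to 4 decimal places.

Var(ȳ_str) = Σₕ Wₕ²(1 − fₕ)sₕ²/nₕ with Wₕ = Nₕ/N, N = 19562.
Suburban: Wₕ = 0.59799611; term = 0.59799611²·(1 − 0.23277483)·80950/2723 = 8.1562171.
Urban: Wₕ = 0.33738882; term = 0.33738882²·(1 − 0.24272727)·52700/1602 = 2.8357098.
Rural: Wₕ = 0.06461507; term = 0.06461507²·(1 − 0.10759494)·36480/136 = 0.99941436.
Sum = 11.991341.

11.9913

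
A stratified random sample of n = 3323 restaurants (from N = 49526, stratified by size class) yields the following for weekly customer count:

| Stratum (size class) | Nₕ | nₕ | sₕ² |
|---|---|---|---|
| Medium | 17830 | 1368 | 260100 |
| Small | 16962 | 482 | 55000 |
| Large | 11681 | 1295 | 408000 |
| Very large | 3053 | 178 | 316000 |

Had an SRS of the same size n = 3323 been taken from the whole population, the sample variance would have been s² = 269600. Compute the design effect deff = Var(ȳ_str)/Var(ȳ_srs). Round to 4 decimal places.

0.7622

Var(ȳ_str) = Σ Wₕ²(1−fₕ)sₕ²/nₕ with Wₕ = Nₕ/49526:
  Medium: (17830/49526)²·(1−1368/17830)·260100/1368 = 22.752111
  Small: (16962/49526)²·(1−482/16962)·55000/482 = 13.004193
  Large: (11681/49526)²·(1−1295/11681)·408000/1295 = 15.583042
  Very large: (3053/49526)²·(1−178/3053)·316000/178 = 6.3528006
  → Var(ȳ_str) = 57.692147.
Var(ȳ_srs) = (1 − 3323/49526)·269600/3323 = 75.687902.
deff = 57.692147 / 75.687902 = 0.7622.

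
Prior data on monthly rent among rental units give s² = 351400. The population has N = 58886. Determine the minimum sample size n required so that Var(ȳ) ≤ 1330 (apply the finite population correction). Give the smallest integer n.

264

Without fpc, n₀ = s²/D = 351400/1330 = 264.2105.
With fpc, (1 − n/N)·s²/n ≤ D requires n ≥ n₀/(1 + n₀/N) = 264.2105/(1 + 264.2105/58886) = 263.0303.
Rounding up, n = 264.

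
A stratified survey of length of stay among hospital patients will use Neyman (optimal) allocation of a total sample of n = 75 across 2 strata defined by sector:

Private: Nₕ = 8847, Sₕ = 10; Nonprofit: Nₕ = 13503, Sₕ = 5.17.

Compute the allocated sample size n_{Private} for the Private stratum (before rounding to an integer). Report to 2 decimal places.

Neyman allocation: nₕ = n·NₕSₕ / Σⱼ NⱼSⱼ.
Σ NⱼSⱼ = 8847·10 + 13503·5.17 = 158280.51.
n_{Private} = 75·8847·10 / 158280.51 = 41.92.

41.92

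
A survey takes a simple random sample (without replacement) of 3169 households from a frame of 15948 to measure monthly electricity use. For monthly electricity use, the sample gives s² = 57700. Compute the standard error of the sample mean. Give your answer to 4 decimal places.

3.8196

Under SRS without replacement, Var(ȳ) = (1 − f)·s²/n with f = n/N = 3169/15948 = 0.19870830.
Var(ȳ) = (1 − 0.19870830)·57700/3169 = 0.80129170·18.207636 = 14.589628.
SE(ȳ) = √(14.589628) = 3.8196.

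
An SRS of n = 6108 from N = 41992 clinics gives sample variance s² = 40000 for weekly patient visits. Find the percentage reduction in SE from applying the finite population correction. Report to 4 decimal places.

f = n/N = 6108/41992 = 0.14545628.
SE_no-fpc = √(s²/n) = 2.5590601; SE_fpc = √((1−f)s²/n) = 2.3656344.
Ratio = √(1−f) = 0.92441534. Reduction = 100·(1 − 0.92441534) = 7.5585%.

7.5585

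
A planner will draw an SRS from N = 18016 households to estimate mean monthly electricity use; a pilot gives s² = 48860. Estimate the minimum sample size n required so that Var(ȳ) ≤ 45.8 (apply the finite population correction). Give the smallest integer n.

1008

Without fpc, n₀ = s²/D = 48860/45.8 = 1066.8122.
With fpc, (1 − n/N)·s²/n ≤ D requires n ≥ n₀/(1 + n₀/N) = 1066.8122/(1 + 1066.8122/18016) = 1007.1728.
Rounding up, n = 1008.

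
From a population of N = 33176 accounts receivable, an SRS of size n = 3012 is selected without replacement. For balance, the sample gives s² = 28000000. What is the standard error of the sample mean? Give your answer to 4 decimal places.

91.9357

Under SRS without replacement, Var(ȳ) = (1 − f)·s²/n with f = n/N = 3012/33176 = 0.09078852.
Var(ȳ) = (1 − 0.09078852)·28000000/3012 = 0.90921148·9296.1487 = 8452.1651.
SE(ȳ) = √(8452.1651) = 91.9357.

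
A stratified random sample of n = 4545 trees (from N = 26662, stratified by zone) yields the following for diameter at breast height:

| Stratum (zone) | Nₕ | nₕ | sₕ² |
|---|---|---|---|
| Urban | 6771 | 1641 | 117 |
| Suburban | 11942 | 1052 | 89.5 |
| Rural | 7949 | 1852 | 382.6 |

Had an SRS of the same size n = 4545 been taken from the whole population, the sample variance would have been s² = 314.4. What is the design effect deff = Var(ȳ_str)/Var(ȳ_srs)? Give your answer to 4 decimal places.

Var(ȳ_str) = Σ Wₕ²(1−fₕ)sₕ²/nₕ with Wₕ = Nₕ/26662:
  Urban: (6771/26662)²·(1−1641/6771)·117/1641 = 0.0034838706
  Suburban: (11942/26662)²·(1−1052/11942)·89.5/1052 = 0.0155642
  Rural: (7949/26662)²·(1−1852/7949)·382.6/1852 = 0.014084688
  → Var(ȳ_str) = 0.033132759.
Var(ȳ_srs) = (1 − 4545/26662)·314.4/4545 = 0.057382854.
deff = 0.033132759 / 0.057382854 = 0.5774.

0.5774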